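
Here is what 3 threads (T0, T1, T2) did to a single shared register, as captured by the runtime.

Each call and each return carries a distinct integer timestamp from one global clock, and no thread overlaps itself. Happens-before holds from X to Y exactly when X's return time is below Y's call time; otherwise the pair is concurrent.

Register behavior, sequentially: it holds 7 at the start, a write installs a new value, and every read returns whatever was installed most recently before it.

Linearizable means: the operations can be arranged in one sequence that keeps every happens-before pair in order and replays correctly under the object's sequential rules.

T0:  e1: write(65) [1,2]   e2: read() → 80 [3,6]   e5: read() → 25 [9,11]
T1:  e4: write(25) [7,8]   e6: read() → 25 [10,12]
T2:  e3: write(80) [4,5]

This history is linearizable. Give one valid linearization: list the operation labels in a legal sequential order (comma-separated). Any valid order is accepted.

e1, e3, e2, e4, e5, e6

after step 1 (e1 write(65)): value 65
after step 2 (e3 write(80)): value 80
after step 3 (e2 read() → 80): value 80
after step 4 (e4 write(25)): value 25
after step 5 (e5 read() → 25): value 25
after step 6 (e6 read() → 25): value 25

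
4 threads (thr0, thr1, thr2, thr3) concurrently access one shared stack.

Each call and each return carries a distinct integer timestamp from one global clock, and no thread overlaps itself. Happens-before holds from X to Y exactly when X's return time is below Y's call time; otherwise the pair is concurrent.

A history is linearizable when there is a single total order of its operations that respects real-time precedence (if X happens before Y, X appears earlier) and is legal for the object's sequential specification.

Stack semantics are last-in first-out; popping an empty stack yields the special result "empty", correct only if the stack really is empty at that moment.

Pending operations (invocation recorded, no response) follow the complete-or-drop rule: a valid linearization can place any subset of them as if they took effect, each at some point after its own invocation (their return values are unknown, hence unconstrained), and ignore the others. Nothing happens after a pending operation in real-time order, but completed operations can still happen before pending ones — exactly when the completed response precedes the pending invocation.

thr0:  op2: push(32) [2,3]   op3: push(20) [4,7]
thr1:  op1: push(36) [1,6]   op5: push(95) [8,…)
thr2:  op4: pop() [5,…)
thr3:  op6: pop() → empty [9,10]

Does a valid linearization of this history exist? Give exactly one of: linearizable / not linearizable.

not linearizable

events 1..9 are fine; event 10 — the response of op6 at time 10 — makes the prefix non-linearizable
all 3 real-time-respecting orders fail — 4 completed stack operations, no legal replay
completion choices over the 2 pending operations (op4, op5) were checked; none helps
e.g. op1, op2, op3, op6 (pending dropped): illegal at step 4, since op6 pop() → empty cannot apply there
e.g. op2, op1, op3, op6 (pending dropped): illegal at step 4, since op6 pop() → empty cannot apply there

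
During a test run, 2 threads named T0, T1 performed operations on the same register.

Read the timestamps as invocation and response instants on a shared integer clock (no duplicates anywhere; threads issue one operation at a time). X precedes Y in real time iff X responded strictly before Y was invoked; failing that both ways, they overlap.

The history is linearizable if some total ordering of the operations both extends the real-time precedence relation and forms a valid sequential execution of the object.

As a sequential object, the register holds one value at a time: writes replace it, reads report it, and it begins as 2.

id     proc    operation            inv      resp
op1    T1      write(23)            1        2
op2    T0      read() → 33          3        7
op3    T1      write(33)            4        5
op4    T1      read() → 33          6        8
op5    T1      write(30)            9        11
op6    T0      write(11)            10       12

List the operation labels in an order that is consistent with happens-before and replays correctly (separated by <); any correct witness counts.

op1 < op3 < op2 < op4 < op5 < op6

step 1: op1 write(23) — value 23
step 2: op3 write(33) — value 33
step 3: op2 read() → 33 — value 33
step 4: op4 read() → 33 — value 33
step 5: op5 write(30) — value 30
step 6: op6 write(11) — value 11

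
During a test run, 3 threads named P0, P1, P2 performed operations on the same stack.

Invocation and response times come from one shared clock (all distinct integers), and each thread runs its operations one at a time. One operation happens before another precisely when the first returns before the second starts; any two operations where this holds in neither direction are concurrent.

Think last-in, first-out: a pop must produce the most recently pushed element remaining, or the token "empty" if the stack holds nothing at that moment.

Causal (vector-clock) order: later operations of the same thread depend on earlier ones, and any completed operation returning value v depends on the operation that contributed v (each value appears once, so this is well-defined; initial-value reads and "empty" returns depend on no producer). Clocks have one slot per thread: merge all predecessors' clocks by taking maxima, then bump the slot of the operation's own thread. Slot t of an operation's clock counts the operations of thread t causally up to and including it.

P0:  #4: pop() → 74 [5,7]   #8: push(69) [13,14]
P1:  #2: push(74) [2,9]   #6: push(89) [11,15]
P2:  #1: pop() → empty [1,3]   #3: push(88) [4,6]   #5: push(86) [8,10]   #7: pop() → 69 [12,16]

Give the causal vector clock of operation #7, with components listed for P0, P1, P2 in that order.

no predecessors for #1 (invoked 1): P2 increments from zero → (0, 0, 1)
no predecessors for #2 (invoked 2): P1 increments from zero → (0, 1, 0)
#3 (invocation 4): componentwise max over VC(#1)=(0, 0, 1), +1 at P2, giving (0, 0, 2)
#6 (invocation 11): componentwise max over VC(#2)=(0, 1, 0), +1 at P1, giving (0, 2, 0)
#4 (invocation 5): componentwise max over VC(#2)=(0, 1, 0), +1 at P0, giving (1, 1, 0)
#5 (invocation 8): componentwise max over VC(#3)=(0, 0, 2), +1 at P2, giving (0, 0, 3)
#8 (invocation 13): componentwise max over VC(#4)=(1, 1, 0), +1 at P0, giving (2, 1, 0)
#7 (invocation 12): componentwise max over VC(#5)=(0, 0, 3), VC(#8)=(2, 1, 0), +1 at P2, giving (2, 1, 4)
target: VC(#7) = (2, 1, 4)

(2, 1, 4)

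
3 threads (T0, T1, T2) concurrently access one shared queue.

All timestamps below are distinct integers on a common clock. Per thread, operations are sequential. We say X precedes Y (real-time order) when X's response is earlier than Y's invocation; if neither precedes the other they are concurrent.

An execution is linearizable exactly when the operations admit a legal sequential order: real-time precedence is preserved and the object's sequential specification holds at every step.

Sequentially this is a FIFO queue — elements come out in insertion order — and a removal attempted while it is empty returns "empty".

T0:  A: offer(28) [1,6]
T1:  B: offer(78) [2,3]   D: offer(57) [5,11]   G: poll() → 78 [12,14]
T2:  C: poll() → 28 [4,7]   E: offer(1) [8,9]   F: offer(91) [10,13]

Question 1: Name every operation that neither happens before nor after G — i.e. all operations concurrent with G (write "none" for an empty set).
Answer: F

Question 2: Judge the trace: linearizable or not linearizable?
one valid linearization: A, B, C, D, E, F, G
step 1: A offer(28) — queue <28>
step 2: B offer(78) — queue <28,78>
step 3: C poll() → 28 — queue <78>
step 4: D offer(57) — queue <78,57>
step 5: E offer(1) — queue <78,57,1>
step 6: F offer(91) — queue <78,57,1,91>
step 7: G poll() → 78 — queue <57,1,91>

linearizable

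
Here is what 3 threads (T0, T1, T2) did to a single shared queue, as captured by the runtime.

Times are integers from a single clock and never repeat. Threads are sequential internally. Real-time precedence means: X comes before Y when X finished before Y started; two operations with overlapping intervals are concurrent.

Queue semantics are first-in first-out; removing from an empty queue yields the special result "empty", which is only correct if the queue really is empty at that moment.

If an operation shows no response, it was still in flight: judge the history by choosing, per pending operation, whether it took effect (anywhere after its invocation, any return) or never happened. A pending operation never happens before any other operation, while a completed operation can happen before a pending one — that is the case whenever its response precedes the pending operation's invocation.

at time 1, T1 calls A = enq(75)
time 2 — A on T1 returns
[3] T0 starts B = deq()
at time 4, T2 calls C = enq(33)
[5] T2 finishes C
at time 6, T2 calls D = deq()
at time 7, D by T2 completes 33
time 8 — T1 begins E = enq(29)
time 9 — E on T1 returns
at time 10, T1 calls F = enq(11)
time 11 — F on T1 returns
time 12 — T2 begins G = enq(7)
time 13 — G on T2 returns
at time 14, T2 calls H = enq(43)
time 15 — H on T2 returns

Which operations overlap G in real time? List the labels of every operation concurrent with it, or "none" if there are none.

overlap test against G [12,13]: concurrent iff the interval meets 12..13
A [1,2]: before
B [3,…): concurrent
C [4,5]: before
D [6,7]: before
E [8,9]: before
F [10,11]: before
H [14,15]: after

B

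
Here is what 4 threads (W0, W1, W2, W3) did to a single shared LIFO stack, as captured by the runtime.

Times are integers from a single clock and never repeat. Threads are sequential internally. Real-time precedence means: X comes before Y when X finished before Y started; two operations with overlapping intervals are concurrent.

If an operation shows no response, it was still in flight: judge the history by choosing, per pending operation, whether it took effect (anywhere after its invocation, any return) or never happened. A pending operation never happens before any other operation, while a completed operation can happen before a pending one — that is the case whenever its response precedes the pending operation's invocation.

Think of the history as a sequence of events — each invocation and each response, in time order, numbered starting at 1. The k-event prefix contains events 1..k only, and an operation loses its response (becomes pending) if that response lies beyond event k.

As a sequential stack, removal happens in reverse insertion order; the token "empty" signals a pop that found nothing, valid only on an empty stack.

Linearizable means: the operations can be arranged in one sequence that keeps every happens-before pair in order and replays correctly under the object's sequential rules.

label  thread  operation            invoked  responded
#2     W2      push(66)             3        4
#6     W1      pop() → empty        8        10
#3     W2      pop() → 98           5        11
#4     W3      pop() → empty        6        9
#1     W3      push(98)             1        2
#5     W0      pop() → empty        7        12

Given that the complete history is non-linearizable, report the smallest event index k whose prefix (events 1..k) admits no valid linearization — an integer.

events 1..11 are linearizable, e.g. via #1, #2, #5, #3, #4, #6:
step 1: #1 push(98) — stack <98>
step 2: #2 push(66) — stack <98,66>
step 3: #5 pop() (pending, included) — stack <98>
step 4: #3 pop() → 98 — stack <>
step 5: #4 pop() → empty — stack <>
step 6: #6 pop() → empty — stack <>
at event 12 (#5's time-12 response) nothing linearizes any more
one such order, #1, #2, #3, #4, #5, #6, breaks at step 3 where #3 pop() → 98 is illegal
one such order, #1, #2, #3, #4, #6, #5, breaks at step 3 where #3 pop() → 98 is illegal

12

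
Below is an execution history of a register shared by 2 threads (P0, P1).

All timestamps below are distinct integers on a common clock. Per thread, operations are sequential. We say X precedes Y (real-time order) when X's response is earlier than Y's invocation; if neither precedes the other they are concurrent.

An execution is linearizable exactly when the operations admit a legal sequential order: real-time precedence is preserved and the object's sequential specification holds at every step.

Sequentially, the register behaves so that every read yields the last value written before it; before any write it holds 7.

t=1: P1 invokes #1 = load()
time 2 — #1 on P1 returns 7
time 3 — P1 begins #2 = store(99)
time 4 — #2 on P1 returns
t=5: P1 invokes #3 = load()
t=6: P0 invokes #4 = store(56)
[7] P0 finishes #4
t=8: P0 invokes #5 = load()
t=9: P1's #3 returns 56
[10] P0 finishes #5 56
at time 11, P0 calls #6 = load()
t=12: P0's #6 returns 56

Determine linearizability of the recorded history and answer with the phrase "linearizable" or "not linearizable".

linearizable

a witness: #1, #2, #4, #3, #5, #6
step 1: #1 load() → 7 — value 7
step 2: #2 store(99) — value 99
step 3: #4 store(56) — value 56
step 4: #3 load() → 56 — value 56
step 5: #5 load() → 56 — value 56
step 6: #6 load() → 56 — value 56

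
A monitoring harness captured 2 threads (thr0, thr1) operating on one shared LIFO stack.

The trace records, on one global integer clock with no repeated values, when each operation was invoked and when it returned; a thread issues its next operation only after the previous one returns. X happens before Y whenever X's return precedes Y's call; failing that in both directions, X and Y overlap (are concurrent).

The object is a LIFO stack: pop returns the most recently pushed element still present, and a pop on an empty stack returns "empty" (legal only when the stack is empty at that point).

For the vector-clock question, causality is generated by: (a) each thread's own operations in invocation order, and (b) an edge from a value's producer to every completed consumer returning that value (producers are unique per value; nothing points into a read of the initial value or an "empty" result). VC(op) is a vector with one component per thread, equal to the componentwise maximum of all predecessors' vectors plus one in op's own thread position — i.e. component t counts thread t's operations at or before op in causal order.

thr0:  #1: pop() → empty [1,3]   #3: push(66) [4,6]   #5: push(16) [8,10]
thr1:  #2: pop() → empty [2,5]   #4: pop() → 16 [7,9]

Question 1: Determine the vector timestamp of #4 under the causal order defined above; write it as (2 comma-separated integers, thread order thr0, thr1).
#2, invoked 2, has no incoming edges; only thr1's bump applies → (0, 1)
#1, invoked 1, has no incoming edges; only thr0's bump applies → (1, 0)
VC(#3, invoked at 4): max of VC(#1)=(1, 0), then +1 on thread thr0 → (2, 0)
VC(#5, invoked at 8): max of VC(#3)=(2, 0), then +1 on thread thr0 → (3, 0)
VC(#4, invoked at 7): max of VC(#2)=(0, 1), VC(#5)=(3, 0), then +1 on thread thr1 → (3, 2)
target: VC(#4) = (3, 2)

(3, 2)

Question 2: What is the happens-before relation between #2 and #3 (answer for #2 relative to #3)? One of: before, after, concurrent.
#2 spans [2,5], #3 spans [4,6]
the intervals overlap in both directions

concurrent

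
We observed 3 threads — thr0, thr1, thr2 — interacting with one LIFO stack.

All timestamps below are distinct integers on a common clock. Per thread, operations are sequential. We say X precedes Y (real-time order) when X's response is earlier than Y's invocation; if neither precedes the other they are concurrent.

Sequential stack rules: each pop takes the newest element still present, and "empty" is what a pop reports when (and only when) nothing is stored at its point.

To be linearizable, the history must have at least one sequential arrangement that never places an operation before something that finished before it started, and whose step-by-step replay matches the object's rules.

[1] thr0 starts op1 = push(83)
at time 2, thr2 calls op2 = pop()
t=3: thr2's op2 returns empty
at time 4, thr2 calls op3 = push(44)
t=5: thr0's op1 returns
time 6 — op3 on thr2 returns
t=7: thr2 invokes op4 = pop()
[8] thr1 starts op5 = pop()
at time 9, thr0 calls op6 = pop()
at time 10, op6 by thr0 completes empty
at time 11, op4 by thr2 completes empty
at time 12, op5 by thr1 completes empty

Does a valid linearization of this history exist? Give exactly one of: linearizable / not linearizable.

the violation lands at event 11, op4's response at time 11: events 1..10 linearize, events 1..11 do not
all 6 real-time-respecting orders fail — 5 completed LIFO stack operations, no legal replay
including or dropping the 1 pending operation (op5) in any combination fails
sample order op1, op2, op3, op4, op6 (pending dropped) stalls at step 2 — op2 pop() → empty has no legal effect
sample order op1, op2, op3, op6, op4 (pending dropped) stalls at step 2 — op2 pop() → empty has no legal effect

not linearizable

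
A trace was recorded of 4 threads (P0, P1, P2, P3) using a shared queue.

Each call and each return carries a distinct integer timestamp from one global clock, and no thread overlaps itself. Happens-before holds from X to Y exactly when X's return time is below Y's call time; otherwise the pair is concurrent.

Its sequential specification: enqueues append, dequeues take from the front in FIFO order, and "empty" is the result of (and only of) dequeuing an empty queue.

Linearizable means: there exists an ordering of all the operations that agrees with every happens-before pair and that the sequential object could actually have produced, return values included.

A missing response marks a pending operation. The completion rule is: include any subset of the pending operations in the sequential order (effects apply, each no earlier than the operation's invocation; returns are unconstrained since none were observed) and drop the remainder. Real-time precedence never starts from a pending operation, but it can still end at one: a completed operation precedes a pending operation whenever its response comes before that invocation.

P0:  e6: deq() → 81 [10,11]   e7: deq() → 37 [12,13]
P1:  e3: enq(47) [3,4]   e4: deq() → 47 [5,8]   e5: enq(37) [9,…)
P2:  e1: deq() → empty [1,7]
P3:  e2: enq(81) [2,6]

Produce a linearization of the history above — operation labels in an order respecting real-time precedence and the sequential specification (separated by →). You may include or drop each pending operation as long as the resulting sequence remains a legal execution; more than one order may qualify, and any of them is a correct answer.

step 1: e1 deq() → empty — queue <>
step 2: e3 enq(47) — queue <47>
step 3: e2 enq(81) — queue <47,81>
step 4: e4 deq() → 47 — queue <81>
step 5: e5 enq(37) (pending, included) — queue <81,37>
step 6: e6 deq() → 81 — queue <37>
step 7: e7 deq() → 37 — queue <>

e1 → e3 → e2 → e4 → e5 → e6 → e7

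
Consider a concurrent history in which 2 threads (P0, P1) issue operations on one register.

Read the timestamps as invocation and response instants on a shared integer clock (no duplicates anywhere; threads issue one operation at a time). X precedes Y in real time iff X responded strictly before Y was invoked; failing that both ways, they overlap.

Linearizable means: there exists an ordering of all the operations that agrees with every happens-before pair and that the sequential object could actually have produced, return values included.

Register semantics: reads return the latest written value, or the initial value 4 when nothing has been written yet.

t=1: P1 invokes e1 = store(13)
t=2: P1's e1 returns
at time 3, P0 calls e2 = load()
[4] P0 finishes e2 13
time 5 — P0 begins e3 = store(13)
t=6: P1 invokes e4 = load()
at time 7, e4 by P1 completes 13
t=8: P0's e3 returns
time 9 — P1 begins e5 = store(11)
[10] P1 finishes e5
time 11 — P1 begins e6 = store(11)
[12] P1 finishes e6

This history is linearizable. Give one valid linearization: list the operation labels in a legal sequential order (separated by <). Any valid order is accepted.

e1 < e2 < e3 < e4 < e5 < e6

step 1: e1 store(13) — value 13
step 2: e2 load() → 13 — value 13
step 3: e3 store(13) — value 13
step 4: e4 load() → 13 — value 13
step 5: e5 store(11) — value 11
step 6: e6 store(11) — value 11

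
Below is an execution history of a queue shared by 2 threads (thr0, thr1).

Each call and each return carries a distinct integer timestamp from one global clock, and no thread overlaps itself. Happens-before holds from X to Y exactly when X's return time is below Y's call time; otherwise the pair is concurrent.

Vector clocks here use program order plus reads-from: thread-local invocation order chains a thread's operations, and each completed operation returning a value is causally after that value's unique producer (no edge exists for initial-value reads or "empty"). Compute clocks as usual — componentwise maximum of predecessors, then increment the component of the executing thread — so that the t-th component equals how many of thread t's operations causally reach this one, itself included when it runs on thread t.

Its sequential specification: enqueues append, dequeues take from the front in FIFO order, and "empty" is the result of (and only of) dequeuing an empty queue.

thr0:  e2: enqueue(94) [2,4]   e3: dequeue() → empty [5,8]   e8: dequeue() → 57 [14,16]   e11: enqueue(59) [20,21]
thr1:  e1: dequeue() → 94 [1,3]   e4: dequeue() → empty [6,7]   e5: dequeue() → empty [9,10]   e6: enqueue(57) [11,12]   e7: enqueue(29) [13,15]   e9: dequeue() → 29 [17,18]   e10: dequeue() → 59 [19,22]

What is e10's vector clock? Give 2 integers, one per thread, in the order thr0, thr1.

(4, 7)

e2 (invocation 2): nothing precedes it; thr0's component alone gives (1, 0)
VC(e1, invoked at 1): max of VC(e2)=(1, 0), then +1 on thread thr1 → (1, 1)
VC(e3, invoked at 5): max of VC(e2)=(1, 0), then +1 on thread thr0 → (2, 0)
VC(e4, invoked at 6): max of VC(e1)=(1, 1), then +1 on thread thr1 → (1, 2)
VC(e5, invoked at 9): max of VC(e4)=(1, 2), then +1 on thread thr1 → (1, 3)
VC(e6, invoked at 11): max of VC(e5)=(1, 3), then +1 on thread thr1 → (1, 4)
VC(e7, invoked at 13): max of VC(e6)=(1, 4), then +1 on thread thr1 → (1, 5)
VC(e9, invoked at 17): max of VC(e7)=(1, 5), then +1 on thread thr1 → (1, 6)
VC(e8, invoked at 14): max of VC(e3)=(2, 0), VC(e6)=(1, 4), then +1 on thread thr0 → (3, 4)
VC(e11, invoked at 20): max of VC(e8)=(3, 4), then +1 on thread thr0 → (4, 4)
VC(e10, invoked at 19): max of VC(e9)=(1, 6), VC(e11)=(4, 4), then +1 on thread thr1 → (4, 7)
target: VC(e10) = (4, 7)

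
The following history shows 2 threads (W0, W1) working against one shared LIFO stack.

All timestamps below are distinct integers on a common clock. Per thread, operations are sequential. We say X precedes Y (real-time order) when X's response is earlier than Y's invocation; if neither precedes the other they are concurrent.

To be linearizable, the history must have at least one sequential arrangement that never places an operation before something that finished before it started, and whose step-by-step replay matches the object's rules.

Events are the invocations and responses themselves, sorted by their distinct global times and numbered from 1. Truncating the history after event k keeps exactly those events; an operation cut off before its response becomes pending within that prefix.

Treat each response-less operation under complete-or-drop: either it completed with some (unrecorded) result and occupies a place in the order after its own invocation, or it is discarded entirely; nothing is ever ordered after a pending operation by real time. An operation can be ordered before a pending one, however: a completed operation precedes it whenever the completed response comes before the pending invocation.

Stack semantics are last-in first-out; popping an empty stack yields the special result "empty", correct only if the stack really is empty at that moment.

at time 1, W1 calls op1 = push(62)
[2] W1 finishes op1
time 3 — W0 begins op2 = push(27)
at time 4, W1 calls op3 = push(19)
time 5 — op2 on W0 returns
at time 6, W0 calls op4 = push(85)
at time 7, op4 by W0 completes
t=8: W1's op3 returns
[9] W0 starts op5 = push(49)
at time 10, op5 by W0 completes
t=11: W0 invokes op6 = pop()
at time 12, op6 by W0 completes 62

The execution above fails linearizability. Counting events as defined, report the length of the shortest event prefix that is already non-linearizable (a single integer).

12

events 1..11 are still linearizable — one witness is op1, op2, op3, op4, op5:
1. op1 push(62), leaving stack <62>
2. op2 push(27), leaving stack <62,27>
3. op3 push(19), leaving stack <62,27,19>
4. op4 push(85), leaving stack <62,27,19,85>
5. op5 push(49), leaving stack <62,27,19,85,49>
at event 12 (op6's time-12 response) nothing linearizes any more
sample order op1, op2, op3, op4, op5, op6 stalls at step 6 — op6 pop() → 62 has no legal effect
sample order op1, op2, op4, op3, op5, op6 stalls at step 6 — op6 pop() → 62 has no legal effect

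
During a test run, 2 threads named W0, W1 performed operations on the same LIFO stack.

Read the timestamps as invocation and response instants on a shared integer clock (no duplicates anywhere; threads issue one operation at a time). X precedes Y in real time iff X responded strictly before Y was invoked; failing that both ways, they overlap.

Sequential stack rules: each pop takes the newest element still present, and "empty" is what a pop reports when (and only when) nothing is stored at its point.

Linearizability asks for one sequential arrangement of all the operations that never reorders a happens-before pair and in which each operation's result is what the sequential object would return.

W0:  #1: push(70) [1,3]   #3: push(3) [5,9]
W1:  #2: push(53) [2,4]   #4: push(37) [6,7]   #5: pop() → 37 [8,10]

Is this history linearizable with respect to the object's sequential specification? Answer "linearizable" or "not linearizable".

witness order: #1, #2, #3, #4, #5
1. #1 push(70), leaving stack <70>
2. #2 push(53), leaving stack <70,53>
3. #3 push(3), leaving stack <70,53,3>
4. #4 push(37), leaving stack <70,53,3,37>
5. #5 pop() → 37, leaving stack <70,53,3>

linearizable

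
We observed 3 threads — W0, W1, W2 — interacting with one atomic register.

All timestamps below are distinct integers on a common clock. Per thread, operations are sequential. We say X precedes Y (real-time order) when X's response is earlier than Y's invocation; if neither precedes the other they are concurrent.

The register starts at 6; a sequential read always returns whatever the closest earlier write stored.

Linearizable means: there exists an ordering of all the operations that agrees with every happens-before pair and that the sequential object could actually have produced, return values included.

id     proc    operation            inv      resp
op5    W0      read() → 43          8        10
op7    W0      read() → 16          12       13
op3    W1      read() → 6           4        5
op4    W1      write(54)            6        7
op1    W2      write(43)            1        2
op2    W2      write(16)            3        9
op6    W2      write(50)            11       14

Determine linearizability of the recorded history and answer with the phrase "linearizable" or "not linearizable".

prefix check: 1..4 passes, 1..5 fails once op3's time-5 response joins
one real-time candidate order over the 2 completed operations — the atomic register replay rejects it
include/drop combinations of the 1 pending operation (op2) were all tried; none helps
take op1, op3 (pending dropped): step 2 already fails, because op3 read() → 6 cannot occur there

not linearizable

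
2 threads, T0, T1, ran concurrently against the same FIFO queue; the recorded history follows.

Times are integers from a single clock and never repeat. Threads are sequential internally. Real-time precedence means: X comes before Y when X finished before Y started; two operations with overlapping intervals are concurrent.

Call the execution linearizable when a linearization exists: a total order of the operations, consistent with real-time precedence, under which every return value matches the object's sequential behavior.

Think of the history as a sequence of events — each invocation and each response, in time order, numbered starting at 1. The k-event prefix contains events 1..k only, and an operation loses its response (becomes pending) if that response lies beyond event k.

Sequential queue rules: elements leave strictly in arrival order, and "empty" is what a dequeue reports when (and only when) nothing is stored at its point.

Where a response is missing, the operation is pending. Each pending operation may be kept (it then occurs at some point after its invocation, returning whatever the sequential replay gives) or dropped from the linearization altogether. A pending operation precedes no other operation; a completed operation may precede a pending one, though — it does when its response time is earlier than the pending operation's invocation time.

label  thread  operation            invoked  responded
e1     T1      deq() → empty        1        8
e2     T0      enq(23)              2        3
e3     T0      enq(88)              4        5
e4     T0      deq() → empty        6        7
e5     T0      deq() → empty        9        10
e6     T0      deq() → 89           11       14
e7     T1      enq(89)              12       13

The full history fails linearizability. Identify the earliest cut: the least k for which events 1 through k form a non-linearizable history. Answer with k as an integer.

7

events 1..6 are linearizable; a witness order is e1, e2, e3:
step 1: e1 deq() (pending, included) — queue <>
step 2: e2 enq(23) — queue <23>
step 3: e3 enq(88) — queue <23,88>
adding event 7 (e4 responds at 7) leaves no legal real-time order
every completion of the 1 pending operation (e1) was checked; none linearizes
one such order, e2, e3, e4 (pending dropped), breaks at step 3 where e4 deq() → empty is illegal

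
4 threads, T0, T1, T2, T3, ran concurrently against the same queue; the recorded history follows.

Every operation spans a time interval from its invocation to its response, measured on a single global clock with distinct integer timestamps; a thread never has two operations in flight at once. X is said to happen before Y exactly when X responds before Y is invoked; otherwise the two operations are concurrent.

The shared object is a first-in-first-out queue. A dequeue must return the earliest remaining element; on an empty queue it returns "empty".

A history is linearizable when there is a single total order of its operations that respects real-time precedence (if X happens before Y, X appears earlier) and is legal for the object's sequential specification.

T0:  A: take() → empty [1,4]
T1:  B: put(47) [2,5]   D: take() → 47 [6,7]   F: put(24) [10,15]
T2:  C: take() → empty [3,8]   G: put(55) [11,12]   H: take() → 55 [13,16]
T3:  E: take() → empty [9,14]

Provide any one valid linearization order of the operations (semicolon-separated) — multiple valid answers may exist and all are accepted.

1. A take() → empty, leaving queue <>
2. B put(47), leaving queue <47>
3. D take() → 47, leaving queue <>
4. C take() → empty, leaving queue <>
5. E take() → empty, leaving queue <>
6. G put(55), leaving queue <55>
7. F put(24), leaving queue <55,24>
8. H take() → 55, leaving queue <24>

A; B; D; C; E; G; F; H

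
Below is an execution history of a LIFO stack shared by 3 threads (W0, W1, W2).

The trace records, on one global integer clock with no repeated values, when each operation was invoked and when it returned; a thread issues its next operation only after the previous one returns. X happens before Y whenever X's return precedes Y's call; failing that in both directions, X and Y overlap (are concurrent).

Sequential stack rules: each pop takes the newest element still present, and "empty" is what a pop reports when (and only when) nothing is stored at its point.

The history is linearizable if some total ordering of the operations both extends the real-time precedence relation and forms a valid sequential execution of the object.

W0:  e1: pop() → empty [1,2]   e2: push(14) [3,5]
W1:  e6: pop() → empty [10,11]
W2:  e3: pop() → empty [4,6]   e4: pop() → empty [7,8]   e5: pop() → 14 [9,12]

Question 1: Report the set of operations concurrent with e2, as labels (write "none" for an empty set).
e3

concurrent with e2 ([3,5]): every op whose interval crosses 3..5
e1 [1,2]: before
e3 [4,6]: concurrent
e4 [7,8]: after
e5 [9,12]: after
e6 [10,11]: after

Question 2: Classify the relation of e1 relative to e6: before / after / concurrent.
before

e1 spans [1,2], e6 spans [10,11]
resp(e1)=2 < inv(e6)=10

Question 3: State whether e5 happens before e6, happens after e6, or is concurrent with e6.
concurrent

e5 spans [9,12], e6 spans [10,11]
the intervals overlap in both directions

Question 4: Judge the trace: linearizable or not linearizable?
not linearizable

events 1..7 are fine; event 8 — the response of e4 at time 8 — makes the prefix non-linearizable
every one of the 2 real-time-consistent orders over 4 completed LIFO stack ops fails the sequential spec
for example e1, e2, e3, e4 fails at step 3: e3 pop() → empty is not legal there
for example e1, e3, e2, e4 fails at step 4: e4 pop() → empty is not legal there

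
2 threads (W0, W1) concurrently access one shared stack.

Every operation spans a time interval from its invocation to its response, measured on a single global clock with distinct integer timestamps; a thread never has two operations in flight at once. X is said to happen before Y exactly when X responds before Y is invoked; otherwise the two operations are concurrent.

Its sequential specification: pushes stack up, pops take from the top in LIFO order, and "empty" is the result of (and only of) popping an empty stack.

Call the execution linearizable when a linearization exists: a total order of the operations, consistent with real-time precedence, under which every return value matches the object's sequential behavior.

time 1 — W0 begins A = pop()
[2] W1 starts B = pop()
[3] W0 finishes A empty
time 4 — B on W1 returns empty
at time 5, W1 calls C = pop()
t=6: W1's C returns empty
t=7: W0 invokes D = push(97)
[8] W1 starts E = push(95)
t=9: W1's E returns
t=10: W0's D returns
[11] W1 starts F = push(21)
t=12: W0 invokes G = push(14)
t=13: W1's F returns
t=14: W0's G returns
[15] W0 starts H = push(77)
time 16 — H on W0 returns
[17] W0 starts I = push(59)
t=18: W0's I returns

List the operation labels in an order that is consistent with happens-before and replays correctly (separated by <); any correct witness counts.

after step 1 (A pop() → empty): stack <>
after step 2 (B pop() → empty): stack <>
after step 3 (C pop() → empty): stack <>
after step 4 (D push(97)): stack <97>
after step 5 (E push(95)): stack <97,95>
after step 6 (F push(21)): stack <97,95,21>
after step 7 (G push(14)): stack <97,95,21,14>
after step 8 (H push(77)): stack <97,95,21,14,77>
after step 9 (I push(59)): stack <97,95,21,14,77,59>

A < B < C < D < E < F < G < H < I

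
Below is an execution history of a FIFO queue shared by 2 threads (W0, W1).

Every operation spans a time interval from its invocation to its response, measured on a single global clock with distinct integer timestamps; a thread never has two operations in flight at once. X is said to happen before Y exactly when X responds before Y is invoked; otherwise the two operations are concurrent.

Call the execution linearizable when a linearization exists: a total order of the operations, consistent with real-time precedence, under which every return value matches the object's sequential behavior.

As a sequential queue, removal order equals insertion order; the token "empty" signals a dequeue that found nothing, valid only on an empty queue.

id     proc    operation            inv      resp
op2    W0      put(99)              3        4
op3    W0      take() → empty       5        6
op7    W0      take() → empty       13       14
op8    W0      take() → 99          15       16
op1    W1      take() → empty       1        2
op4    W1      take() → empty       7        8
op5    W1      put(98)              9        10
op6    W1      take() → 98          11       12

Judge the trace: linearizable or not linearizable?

prefix check: 1..5 passes, 1..6 fails once op3's time-6 response joins
the completed operations (3 total) allow one real-time order; the FIFO queue replay rejects it
for example op1, op2, op3 fails at step 3: op3 take() → empty is not legal there

not linearizable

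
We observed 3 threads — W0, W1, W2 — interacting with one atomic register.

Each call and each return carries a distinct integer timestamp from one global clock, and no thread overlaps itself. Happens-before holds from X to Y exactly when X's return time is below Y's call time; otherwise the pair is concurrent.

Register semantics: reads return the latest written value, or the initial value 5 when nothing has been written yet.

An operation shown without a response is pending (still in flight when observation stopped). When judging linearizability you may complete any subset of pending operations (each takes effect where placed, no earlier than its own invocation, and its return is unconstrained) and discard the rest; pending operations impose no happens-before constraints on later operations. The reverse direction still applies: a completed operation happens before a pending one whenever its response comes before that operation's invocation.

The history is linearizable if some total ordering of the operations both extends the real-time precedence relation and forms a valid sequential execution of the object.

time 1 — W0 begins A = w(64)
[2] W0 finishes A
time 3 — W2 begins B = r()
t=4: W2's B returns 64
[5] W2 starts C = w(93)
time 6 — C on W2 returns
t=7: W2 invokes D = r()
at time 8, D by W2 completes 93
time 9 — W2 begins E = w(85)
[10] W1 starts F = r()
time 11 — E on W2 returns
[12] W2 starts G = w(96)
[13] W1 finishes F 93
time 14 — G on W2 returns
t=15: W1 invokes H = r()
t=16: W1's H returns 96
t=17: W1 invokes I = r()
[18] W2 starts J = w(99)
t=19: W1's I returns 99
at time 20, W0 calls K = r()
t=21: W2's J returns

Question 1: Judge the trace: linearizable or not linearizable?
one valid linearization: A, B, C, D, F, E, G, H, J, I
1. A w(64), leaving value 64
2. B r() → 64, leaving value 64
3. C w(93), leaving value 93
4. D r() → 93, leaving value 93
5. F r() → 93, leaving value 93
6. E w(85), leaving value 85
7. G w(96), leaving value 96
8. H r() → 96, leaving value 96
9. J w(99), leaving value 99
10. I r() → 99, leaving value 99

linearizable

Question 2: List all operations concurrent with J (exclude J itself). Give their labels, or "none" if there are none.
J spans [18,21]; an op avoiding the whole window 18..21 is ordered, any other is concurrent
A [1,2]: before
B [3,4]: before
C [5,6]: before
D [7,8]: before
E [9,11]: before
F [10,13]: before
G [12,14]: before
H [15,16]: before
I [17,19]: concurrent
K [20,…): concurrent

I, K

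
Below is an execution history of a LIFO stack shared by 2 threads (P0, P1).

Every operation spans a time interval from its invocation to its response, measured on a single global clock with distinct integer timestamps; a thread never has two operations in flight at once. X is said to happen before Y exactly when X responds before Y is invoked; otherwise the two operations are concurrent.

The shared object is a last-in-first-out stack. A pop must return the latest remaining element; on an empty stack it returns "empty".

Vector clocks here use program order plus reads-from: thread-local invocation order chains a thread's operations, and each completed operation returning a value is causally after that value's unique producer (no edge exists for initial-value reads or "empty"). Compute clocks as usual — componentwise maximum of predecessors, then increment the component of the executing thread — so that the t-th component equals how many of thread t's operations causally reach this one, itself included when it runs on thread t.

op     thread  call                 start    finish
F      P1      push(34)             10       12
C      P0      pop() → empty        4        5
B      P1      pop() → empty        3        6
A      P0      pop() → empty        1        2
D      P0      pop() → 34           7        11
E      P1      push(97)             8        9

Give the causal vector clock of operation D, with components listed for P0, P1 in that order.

no predecessors for B (invoked 3): P1 increments from zero → (0, 1)
no predecessors for A (invoked 1): P0 increments from zero → (1, 0)
merge at E (invoked 8): VC(B)=(0, 1), own-thread bump on P1 → (0, 2)
merge at C (invoked 4): VC(A)=(1, 0), own-thread bump on P0 → (2, 0)
merge at F (invoked 10): VC(E)=(0, 2), own-thread bump on P1 → (0, 3)
merge at D (invoked 7): VC(C)=(2, 0), VC(F)=(0, 3), own-thread bump on P0 → (3, 3)
target: VC(D) = (3, 3)

(3, 3)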